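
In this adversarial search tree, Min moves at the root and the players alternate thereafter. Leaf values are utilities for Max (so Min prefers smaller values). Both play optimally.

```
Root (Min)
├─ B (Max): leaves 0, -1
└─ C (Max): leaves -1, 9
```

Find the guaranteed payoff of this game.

0

B (Max): max(0, -1) = 0
C (Max): max(-1, 9) = 9
Root (Min): min(0, 9) = 0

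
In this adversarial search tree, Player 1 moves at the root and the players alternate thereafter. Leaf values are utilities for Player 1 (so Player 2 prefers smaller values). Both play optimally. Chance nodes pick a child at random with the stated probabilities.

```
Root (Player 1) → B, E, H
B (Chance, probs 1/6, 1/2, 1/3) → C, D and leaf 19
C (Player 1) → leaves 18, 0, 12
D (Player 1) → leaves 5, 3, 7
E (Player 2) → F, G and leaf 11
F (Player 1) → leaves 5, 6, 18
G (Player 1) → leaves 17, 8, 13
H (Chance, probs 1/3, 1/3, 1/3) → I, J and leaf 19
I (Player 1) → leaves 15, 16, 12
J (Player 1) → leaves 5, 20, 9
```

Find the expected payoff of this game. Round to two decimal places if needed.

C (Player 1): max(18, 0, 12) = 18
D (Player 1): max(5, 3, 7) = 7
B (Chance): 1/6·18 + 1/2·7 + 1/3·19 = 12.83
F (Player 1): max(5, 6, 18) = 18
G (Player 1): max(17, 8, 13) = 17
E (Player 2): min(18, 17, 11) = 11
I (Player 1): max(15, 16, 12) = 16
J (Player 1): max(5, 20, 9) = 20
H (Chance): 1/3·16 + 1/3·20 + 1/3·19 = 18.33
Root (Player 1): max(12.83, 11, 18.33) = 18.33

18.33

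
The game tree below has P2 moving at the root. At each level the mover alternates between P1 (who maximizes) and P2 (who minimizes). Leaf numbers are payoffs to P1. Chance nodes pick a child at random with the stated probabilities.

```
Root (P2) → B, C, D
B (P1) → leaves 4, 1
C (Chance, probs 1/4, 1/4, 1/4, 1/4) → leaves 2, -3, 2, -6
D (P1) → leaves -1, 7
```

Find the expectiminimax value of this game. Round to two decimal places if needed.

-1.25

B (P1): max(4, 1) = 4
C (Chance): 1/4·2 + 1/4·-3 + 1/4·2 + 1/4·-6 = -1.25
D (P1): max(-1, 7) = 7
Root (P2): min(4, -1.25, 7) = -1.25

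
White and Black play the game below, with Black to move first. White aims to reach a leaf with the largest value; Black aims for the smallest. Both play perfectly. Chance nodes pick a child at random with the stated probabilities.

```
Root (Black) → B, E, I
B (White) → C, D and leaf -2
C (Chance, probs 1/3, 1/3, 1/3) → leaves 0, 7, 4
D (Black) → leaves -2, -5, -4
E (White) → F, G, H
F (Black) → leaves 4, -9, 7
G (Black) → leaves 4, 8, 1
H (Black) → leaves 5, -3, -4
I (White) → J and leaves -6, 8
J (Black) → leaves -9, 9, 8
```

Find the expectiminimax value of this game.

1

C (Chance): 1/3·0 + 1/3·7 + 1/3·4 = 3.67
D (Black): min(-2, -5, -4) = -5
B (White): max(3.67, -5, -2) = 3.67
F (Black): min(4, -9, 7) = -9
G (Black): min(4, 8, 1) = 1
H (Black): min(5, -3, -4) = -4
E (White): max(-9, 1, -4) = 1
J (Black): min(-9, 9, 8) = -9
I (White): max(-9, -6, 8) = 8
Root (Black): min(3.67, 1, 8) = 1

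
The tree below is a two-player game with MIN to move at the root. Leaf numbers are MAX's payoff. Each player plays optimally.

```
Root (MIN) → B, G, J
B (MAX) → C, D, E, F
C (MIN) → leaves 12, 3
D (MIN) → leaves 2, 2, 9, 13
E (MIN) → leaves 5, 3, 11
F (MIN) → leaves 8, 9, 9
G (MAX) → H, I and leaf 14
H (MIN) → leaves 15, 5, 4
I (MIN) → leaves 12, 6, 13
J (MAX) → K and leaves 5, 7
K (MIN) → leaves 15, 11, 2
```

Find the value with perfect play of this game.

7

C (MIN): min(12, 3) = 3
D (MIN): min(2, 2, 9, 13) = 2
E (MIN): min(5, 3, 11) = 3
F (MIN): min(8, 9, 9) = 8
B (MAX): max(3, 2, 3, 8) = 8
H (MIN): min(15, 5, 4) = 4
I (MIN): min(12, 6, 13) = 6
G (MAX): max(4, 6, 14) = 14
K (MIN): min(15, 11, 2) = 2
J (MAX): max(2, 5, 7) = 7
Root (MIN): min(8, 14, 7) = 7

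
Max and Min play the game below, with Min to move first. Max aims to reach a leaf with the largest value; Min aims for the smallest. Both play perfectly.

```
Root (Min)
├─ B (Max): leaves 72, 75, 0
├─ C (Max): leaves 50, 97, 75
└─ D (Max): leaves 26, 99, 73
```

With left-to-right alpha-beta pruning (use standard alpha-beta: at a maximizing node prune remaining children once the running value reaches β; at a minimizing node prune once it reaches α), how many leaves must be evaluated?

B [α=-∞,β=+∞]: v=75
C [α=-∞,β=75]: v=97 after child 2 ≥ β → β-cutoff, skip 1
D [α=-∞,β=75]: v=99 after child 2 ≥ β → β-cutoff, skip 1
Root [α=-∞,β=+∞]: v=75
Leaves evaluated: 7 of 9.

7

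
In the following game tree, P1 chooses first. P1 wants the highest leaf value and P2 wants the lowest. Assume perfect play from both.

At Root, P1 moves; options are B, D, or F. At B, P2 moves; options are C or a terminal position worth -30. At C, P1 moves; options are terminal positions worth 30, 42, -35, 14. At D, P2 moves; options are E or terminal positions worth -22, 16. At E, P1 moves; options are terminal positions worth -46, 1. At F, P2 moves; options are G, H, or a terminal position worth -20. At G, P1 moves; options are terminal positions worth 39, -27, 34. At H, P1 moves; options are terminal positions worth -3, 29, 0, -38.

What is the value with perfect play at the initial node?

C (P1): max(30, 42, -35, 14) = 42
B (P2): min(42, -30) = -30
E (P1): max(-46, 1) = 1
D (P2): min(1, -22, 16) = -22
G (P1): max(39, -27, 34) = 39
H (P1): max(-3, 29, 0, -38) = 29
F (P2): min(39, 29, -20) = -20
Root (P1): max(-30, -22, -20) = -20

-20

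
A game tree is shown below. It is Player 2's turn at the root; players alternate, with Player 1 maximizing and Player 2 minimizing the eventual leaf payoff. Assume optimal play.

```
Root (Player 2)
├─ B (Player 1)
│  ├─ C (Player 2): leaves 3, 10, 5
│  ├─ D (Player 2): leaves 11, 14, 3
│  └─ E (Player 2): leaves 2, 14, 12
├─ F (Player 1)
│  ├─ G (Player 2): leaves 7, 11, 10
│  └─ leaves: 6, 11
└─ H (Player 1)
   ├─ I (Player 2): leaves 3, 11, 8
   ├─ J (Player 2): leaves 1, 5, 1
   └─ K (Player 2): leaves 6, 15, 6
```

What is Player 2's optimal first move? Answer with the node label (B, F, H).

B

C (Player 2): min(3, 10, 5) = 3
D (Player 2): min(11, 14, 3) = 3
E (Player 2): min(2, 14, 12) = 2
B (Player 1): max(3, 3, 2) = 3
G (Player 2): min(7, 11, 10) = 7
F (Player 1): max(7, 6, 11) = 11
I (Player 2): min(3, 11, 8) = 3
J (Player 2): min(1, 5, 1) = 1
K (Player 2): min(6, 15, 6) = 6
H (Player 1): max(3, 1, 6) = 6
Root (Player 2): min(3, 11, 6) = 3
Player 2 picks the child with the lowest value: B (value 3).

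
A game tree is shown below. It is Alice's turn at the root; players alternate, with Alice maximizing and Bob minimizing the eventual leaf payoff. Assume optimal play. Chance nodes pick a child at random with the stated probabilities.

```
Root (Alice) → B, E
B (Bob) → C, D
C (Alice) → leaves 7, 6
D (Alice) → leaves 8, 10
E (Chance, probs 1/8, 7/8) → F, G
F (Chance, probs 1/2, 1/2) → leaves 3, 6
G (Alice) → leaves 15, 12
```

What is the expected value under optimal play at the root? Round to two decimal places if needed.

13.69

C (Alice): max(7, 6) = 7
D (Alice): max(8, 10) = 10
B (Bob): min(7, 10) = 7
F (Chance): 1/2·3 + 1/2·6 = 4.5
G (Alice): max(15, 12) = 15
E (Chance): 1/8·4.5 + 7/8·15 = 13.69
Root (Alice): max(7, 13.69) = 13.69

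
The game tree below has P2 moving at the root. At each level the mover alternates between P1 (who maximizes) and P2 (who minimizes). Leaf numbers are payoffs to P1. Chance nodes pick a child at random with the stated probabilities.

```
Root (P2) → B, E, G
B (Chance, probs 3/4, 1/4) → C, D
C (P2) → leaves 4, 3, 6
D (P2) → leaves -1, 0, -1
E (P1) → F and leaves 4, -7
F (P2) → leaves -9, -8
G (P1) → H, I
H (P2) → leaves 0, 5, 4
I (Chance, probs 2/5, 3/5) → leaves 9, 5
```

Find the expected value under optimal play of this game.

2

C (P2): min(4, 3, 6) = 3
D (P2): min(-1, 0, -1) = -1
B (Chance): 3/4·3 + 1/4·-1 = 2
F (P2): min(-9, -8) = -9
E (P1): max(-9, 4, -7) = 4
H (P2): min(0, 5, 4) = 0
I (Chance): 2/5·9 + 3/5·5 = 6.6
G (P1): max(0, 6.6) = 6.6
Root (P2): min(2, 4, 6.6) = 2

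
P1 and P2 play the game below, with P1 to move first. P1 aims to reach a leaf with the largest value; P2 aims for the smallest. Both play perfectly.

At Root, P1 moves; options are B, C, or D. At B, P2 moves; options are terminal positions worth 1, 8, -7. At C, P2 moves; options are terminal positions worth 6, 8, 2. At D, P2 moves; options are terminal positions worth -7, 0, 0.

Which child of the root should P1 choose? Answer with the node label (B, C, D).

C

B (P2): min(1, 8, -7) = -7
C (P2): min(6, 8, 2) = 2
D (P2): min(-7, 0, 0) = -7
Root (P1): max(-7, 2, -7) = 2
P1 picks the child with the highest value: C (value 2).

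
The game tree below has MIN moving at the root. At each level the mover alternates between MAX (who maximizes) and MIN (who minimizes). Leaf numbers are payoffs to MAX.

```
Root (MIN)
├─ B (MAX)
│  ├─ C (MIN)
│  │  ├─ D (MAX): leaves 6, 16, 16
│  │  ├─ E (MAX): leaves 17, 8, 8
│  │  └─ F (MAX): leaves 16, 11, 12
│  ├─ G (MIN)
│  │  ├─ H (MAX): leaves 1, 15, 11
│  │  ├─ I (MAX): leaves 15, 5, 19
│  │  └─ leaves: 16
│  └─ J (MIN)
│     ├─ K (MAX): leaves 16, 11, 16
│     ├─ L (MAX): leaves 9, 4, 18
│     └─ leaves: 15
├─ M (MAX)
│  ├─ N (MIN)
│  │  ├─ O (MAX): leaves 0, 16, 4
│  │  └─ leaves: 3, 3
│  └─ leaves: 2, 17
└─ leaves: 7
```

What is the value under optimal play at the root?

D (MAX): max(6, 16, 16) = 16
E (MAX): max(17, 8, 8) = 17
F (MAX): max(16, 11, 12) = 16
C (MIN): min(16, 17, 16) = 16
H (MAX): max(1, 15, 11) = 15
I (MAX): max(15, 5, 19) = 19
G (MIN): min(15, 19, 16) = 15
K (MAX): max(16, 11, 16) = 16
L (MAX): max(9, 4, 18) = 18
J (MIN): min(16, 18, 15) = 15
B (MAX): max(16, 15, 15) = 16
O (MAX): max(0, 16, 4) = 16
N (MIN): min(16, 3, 3) = 3
M (MAX): max(3, 2, 17) = 17
Root (MIN): min(16, 17, 7) = 7

7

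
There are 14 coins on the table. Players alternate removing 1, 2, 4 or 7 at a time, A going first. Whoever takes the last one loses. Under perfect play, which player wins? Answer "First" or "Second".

Mark each pile size as W (mover wins) or L (mover loses):
i:   0  1  2  3  4  5  6  7  8  9 10 11 12 13 14
     W  L  W  W  L  W  W  L  W  W  L  W  W  L  W
Position 14 is W, so the first player wins.

First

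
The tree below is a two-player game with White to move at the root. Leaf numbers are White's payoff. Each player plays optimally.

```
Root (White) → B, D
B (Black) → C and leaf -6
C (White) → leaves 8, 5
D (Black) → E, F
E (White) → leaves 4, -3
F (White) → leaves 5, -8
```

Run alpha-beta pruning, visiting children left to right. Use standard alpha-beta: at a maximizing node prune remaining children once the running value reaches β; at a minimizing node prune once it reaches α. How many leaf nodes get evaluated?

6

C [α=-∞,β=+∞]: v=8
B [α=-∞,β=+∞]: v=-6
E [α=-6,β=+∞]: v=4
F [α=-6,β=4]: v=5 after child 1 ≥ β → β-cutoff, skip 1
D [α=-6,β=+∞]: v=4
Root [α=-∞,β=+∞]: v=4
Leaves evaluated: 6 of 7.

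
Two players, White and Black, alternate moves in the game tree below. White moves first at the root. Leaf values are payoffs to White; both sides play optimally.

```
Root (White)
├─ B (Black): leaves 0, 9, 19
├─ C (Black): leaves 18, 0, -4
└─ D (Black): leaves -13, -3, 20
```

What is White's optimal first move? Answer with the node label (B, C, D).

B

B (Black): min(0, 9, 19) = 0
C (Black): min(18, 0, -4) = -4
D (Black): min(-13, -3, 20) = -13
Root (White): max(0, -4, -13) = 0
White picks the child with the highest value: B (value 0).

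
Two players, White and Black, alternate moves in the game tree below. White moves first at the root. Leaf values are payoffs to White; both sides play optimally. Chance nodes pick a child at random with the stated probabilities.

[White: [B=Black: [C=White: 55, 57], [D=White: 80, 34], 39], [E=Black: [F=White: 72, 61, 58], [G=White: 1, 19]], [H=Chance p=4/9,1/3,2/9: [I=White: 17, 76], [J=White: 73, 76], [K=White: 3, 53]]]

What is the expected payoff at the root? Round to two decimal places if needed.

70.89

C (White): max(55, 57) = 57
D (White): max(80, 34) = 80
B (Black): min(57, 80, 39) = 39
F (White): max(72, 61, 58) = 72
G (White): max(1, 19) = 19
E (Black): min(72, 19) = 19
I (White): max(17, 76) = 76
J (White): max(73, 76) = 76
K (White): max(3, 53) = 53
H (Chance): 4/9·76 + 1/3·76 + 2/9·53 = 70.89
Root (White): max(39, 19, 70.89) = 70.89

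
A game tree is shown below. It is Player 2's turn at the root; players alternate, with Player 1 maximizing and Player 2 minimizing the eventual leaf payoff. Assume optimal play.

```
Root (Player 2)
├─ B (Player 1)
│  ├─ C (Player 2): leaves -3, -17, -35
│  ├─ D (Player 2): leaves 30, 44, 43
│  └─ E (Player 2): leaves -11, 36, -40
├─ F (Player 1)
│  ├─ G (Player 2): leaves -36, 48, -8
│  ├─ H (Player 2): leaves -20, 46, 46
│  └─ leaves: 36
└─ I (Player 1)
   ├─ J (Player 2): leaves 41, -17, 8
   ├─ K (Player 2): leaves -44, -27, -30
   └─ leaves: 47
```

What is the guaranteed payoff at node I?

47

J: min(41, -17, 8) = -17
K: min(-44, -27, -30) = -44
I: max(-17, -44, 47) = 47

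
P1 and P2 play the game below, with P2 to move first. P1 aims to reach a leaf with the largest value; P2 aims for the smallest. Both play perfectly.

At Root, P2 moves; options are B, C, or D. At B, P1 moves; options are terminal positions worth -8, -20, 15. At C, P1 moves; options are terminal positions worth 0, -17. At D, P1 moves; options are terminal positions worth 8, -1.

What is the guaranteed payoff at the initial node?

B (P1): max(-8, -20, 15) = 15
C (P1): max(0, -17) = 0
D (P1): max(8, -1) = 8
Root (P2): min(15, 0, 8) = 0

0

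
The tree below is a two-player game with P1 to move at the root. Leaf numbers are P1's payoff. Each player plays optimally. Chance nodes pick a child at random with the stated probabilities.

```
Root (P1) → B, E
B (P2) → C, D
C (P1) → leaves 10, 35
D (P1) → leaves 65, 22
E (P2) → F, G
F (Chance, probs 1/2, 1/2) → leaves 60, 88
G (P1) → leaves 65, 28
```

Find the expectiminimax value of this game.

C (P1): max(10, 35) = 35
D (P1): max(65, 22) = 65
B (P2): min(35, 65) = 35
F (Chance): 1/2·60 + 1/2·88 = 74
G (P1): max(65, 28) = 65
E (P2): min(74, 65) = 65
Root (P1): max(35, 65) = 65

65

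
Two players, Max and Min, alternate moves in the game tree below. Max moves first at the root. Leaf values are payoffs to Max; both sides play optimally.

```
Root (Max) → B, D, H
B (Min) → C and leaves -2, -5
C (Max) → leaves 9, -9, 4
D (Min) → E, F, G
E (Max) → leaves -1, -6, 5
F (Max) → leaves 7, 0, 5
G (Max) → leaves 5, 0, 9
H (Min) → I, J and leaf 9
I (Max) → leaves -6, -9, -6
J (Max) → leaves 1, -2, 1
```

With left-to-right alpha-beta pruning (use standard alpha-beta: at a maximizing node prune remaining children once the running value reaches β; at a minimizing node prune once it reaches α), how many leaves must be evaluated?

C [α=-∞,β=+∞]: v=9
B [α=-∞,β=+∞]: v=-5
E [α=-5,β=+∞]: v=5
F [α=-5,β=5]: v=7 after child 1 ≥ β → β-cutoff, skip 2
G [α=-5,β=5]: v=5 after child 1 ≥ β → β-cutoff, skip 2
D [α=-5,β=+∞]: v=5
I [α=5,β=+∞]: v=-6
H [α=5,β=+∞]: v=-6 after child 1 ≤ α → α-cutoff, skip 2
Root [α=-∞,β=+∞]: v=5
Leaves evaluated: 13 of 21.

13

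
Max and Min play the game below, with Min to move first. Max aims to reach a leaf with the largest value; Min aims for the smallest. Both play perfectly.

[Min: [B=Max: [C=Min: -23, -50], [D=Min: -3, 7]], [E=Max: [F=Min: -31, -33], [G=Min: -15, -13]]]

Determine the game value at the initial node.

C (Min): min(-23, -50) = -50
D (Min): min(-3, 7) = -3
B (Max): max(-50, -3) = -3
F (Min): min(-31, -33) = -33
G (Min): min(-15, -13) = -15
E (Max): max(-33, -15) = -15
Root (Min): min(-3, -15) = -15

-15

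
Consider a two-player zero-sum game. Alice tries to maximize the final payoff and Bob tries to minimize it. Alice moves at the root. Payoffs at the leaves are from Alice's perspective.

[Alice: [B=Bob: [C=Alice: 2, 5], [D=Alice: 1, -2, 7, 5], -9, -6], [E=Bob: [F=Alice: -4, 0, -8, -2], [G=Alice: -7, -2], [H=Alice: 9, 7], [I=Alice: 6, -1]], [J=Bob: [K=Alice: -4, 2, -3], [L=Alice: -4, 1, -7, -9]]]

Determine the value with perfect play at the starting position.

1

C (Alice): max(2, 5) = 5
D (Alice): max(1, -2, 7, 5) = 7
B (Bob): min(5, 7, -9, -6) = -9
F (Alice): max(-4, 0, -8, -2) = 0
G (Alice): max(-7, -2) = -2
H (Alice): max(9, 7) = 9
I (Alice): max(6, -1) = 6
E (Bob): min(0, -2, 9, 6) = -2
K (Alice): max(-4, 2, -3) = 2
L (Alice): max(-4, 1, -7, -9) = 1
J (Bob): min(2, 1) = 1
Root (Alice): max(-9, -2, 1) = 1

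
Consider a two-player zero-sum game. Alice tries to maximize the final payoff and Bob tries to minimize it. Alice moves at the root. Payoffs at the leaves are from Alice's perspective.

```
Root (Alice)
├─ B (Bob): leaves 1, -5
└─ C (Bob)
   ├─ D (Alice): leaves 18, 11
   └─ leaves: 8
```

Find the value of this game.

B (Bob): min(1, -5) = -5
D (Alice): max(18, 11) = 18
C (Bob): min(18, 8) = 8
Root (Alice): max(-5, 8) = 8

8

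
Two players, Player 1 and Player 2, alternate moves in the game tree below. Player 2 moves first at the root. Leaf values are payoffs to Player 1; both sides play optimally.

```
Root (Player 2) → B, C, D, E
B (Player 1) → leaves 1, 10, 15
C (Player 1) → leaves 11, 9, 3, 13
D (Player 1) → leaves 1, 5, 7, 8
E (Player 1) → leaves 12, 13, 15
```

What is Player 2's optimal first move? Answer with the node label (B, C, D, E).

B (Player 1): max(1, 10, 15) = 15
C (Player 1): max(11, 9, 3, 13) = 13
D (Player 1): max(1, 5, 7, 8) = 8
E (Player 1): max(12, 13, 15) = 15
Root (Player 2): min(15, 13, 8, 15) = 8
Player 2 picks the child with the lowest value: D (value 8).

D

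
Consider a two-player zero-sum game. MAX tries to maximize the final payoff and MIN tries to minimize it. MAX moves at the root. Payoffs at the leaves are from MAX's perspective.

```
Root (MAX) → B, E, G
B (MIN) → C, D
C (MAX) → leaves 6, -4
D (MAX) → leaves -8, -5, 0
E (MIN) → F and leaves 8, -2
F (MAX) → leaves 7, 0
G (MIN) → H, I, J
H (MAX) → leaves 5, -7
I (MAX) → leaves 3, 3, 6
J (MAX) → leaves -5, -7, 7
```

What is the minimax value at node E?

-2

F: max(7, 0) = 7
E: min(7, 8, -2) = -2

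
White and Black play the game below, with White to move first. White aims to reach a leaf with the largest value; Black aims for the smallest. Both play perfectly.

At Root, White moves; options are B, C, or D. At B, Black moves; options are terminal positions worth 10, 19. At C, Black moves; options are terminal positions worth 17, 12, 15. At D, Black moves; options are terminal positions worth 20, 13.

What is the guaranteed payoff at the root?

13

B (Black): min(10, 19) = 10
C (Black): min(17, 12, 15) = 12
D (Black): min(20, 13) = 13
Root (White): max(10, 12, 13) = 13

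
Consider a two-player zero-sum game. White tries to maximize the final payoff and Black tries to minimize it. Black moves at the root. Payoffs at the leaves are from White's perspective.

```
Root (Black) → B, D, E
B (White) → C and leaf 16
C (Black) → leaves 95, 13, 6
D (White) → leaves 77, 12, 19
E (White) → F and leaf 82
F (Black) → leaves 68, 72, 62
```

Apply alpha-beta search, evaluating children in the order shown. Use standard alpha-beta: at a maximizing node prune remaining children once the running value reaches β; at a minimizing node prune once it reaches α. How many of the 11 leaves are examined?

C [α=-∞,β=+∞]: v=6
B [α=-∞,β=+∞]: v=16
D [α=-∞,β=16]: v=77 after child 1 ≥ β → β-cutoff, skip 2
F [α=-∞,β=16]: v=62
E [α=-∞,β=16]: v=62 after child 1 ≥ β → β-cutoff, skip 1
Root [α=-∞,β=+∞]: v=16
Leaves evaluated: 8 of 11.

8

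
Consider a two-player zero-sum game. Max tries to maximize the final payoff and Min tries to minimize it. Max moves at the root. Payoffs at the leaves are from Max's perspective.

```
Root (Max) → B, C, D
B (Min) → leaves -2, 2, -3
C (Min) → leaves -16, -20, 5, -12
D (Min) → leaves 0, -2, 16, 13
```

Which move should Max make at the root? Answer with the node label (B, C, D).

D

B (Min): min(-2, 2, -3) = -3
C (Min): min(-16, -20, 5, -12) = -20
D (Min): min(0, -2, 16, 13) = -2
Root (Max): max(-3, -20, -2) = -2
Max picks the child with the highest value: D (value -2).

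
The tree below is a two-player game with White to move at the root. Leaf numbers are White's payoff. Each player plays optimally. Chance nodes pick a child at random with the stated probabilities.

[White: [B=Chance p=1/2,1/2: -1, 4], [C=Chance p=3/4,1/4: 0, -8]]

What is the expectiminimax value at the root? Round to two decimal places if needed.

B (Chance): 1/2·-1 + 1/2·4 = 1.5
C (Chance): 3/4·0 + 1/4·-8 = -2
Root (White): max(1.5, -2) = 1.5

1.5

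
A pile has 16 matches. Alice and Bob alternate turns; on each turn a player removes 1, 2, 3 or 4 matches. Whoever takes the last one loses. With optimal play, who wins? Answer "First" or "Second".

Second

i:   0  1  2  3  4  5  6  7  8  9 10 11 12 13 14 15 16
     W  L  W  W  W  W  L  W  W  W  W  L  W  W  W  W  L
Position 16 is L, so the second player wins.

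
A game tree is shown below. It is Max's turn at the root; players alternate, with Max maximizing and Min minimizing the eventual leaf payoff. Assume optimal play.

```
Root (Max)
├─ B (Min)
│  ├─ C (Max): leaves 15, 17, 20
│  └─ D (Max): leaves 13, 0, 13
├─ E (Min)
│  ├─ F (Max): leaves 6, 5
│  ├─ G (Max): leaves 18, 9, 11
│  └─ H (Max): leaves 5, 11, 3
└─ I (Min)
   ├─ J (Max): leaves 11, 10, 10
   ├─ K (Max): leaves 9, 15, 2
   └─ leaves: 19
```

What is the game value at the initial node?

C (Max): max(15, 17, 20) = 20
D (Max): max(13, 0, 13) = 13
B (Min): min(20, 13) = 13
F (Max): max(6, 5) = 6
G (Max): max(18, 9, 11) = 18
H (Max): max(5, 11, 3) = 11
E (Min): min(6, 18, 11) = 6
J (Max): max(11, 10, 10) = 11
K (Max): max(9, 15, 2) = 15
I (Min): min(11, 15, 19) = 11
Root (Max): max(13, 6, 11) = 13

13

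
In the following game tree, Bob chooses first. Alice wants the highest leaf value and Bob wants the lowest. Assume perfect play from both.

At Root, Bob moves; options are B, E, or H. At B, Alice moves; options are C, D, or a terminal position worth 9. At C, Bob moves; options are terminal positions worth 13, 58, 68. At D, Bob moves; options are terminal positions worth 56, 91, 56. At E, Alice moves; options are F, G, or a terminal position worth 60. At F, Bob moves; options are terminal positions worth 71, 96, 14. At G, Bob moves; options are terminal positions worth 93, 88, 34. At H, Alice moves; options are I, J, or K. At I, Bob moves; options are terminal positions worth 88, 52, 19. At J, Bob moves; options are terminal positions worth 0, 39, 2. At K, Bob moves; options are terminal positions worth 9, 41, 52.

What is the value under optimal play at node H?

19

I: min(88, 52, 19) = 19
J: min(0, 39, 2) = 0
K: min(9, 41, 52) = 9
H: max(19, 0, 9) = 19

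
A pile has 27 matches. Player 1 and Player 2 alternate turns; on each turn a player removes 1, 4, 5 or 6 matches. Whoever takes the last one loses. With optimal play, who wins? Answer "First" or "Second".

W/L table (W = player to move can force a win):
i:   0  1  2  3  4  5  6  7  8  9 10 11 12 13 14 15 16 17 18 19 20 21 22 23 24 25 26 27
     W  L  W  L  W  W  W  W  W  W  L  W  L  W  W  W  W  W  W  L  W  L  W  W  W  W  W  W
Position 27 is W, so the first player wins.

First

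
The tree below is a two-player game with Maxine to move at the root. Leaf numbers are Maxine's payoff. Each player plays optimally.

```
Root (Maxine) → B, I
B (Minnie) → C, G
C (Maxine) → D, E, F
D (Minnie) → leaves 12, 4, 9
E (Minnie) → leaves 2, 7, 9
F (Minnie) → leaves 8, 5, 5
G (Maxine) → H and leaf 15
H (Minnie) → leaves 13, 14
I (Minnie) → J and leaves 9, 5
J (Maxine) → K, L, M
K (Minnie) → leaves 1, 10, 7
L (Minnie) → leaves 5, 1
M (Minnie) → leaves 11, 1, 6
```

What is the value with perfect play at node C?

D: min(12, 4, 9) = 4
E: min(2, 7, 9) = 2
F: min(8, 5, 5) = 5
C: max(4, 2, 5) = 5

5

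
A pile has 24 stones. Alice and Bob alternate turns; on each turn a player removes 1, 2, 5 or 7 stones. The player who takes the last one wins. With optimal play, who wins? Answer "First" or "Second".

Second

W/L table (W = player to move can force a win):
i:   0  1  2  3  4  5  6  7  8  9 10 11 12 13 14 15 16 17 18 19 20 21 22 23 24
     L  W  W  L  W  W  L  W  W  L  W  W  L  W  W  L  W  W  L  W  W  L  W  W  L
Position 24 is L, so the second player wins.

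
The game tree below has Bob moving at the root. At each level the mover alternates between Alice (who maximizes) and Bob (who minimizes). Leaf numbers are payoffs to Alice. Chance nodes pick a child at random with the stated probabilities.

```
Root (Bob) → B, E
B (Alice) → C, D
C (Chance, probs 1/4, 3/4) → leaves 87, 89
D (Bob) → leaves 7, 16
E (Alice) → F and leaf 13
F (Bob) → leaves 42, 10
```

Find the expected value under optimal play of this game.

C (Chance): 1/4·87 + 3/4·89 = 88.5
D (Bob): min(7, 16) = 7
B (Alice): max(88.5, 7) = 88.5
F (Bob): min(42, 10) = 10
E (Alice): max(10, 13) = 13
Root (Bob): min(88.5, 13) = 13

13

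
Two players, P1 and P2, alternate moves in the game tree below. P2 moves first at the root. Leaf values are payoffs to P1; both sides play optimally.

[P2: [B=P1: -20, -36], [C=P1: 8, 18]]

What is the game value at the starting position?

-20

B (P1): max(-20, -36) = -20
C (P1): max(8, 18) = 18
Root (P2): min(-20, 18) = -20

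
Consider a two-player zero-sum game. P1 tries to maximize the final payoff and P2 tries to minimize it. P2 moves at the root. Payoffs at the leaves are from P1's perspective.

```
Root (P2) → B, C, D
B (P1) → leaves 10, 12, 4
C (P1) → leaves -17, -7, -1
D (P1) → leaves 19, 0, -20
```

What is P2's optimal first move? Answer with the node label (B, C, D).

C

B (P1): max(10, 12, 4) = 12
C (P1): max(-17, -7, -1) = -1
D (P1): max(19, 0, -20) = 19
Root (P2): min(12, -1, 19) = -1
P2 picks the child with the lowest value: C (value -1).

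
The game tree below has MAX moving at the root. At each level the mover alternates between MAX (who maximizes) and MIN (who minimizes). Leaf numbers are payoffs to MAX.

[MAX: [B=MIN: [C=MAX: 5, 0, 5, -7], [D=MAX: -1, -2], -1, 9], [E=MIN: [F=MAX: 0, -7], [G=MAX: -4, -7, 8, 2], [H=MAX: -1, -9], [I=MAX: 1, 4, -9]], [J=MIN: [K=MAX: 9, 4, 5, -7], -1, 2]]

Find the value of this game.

C (MAX): max(5, 0, 5, -7) = 5
D (MAX): max(-1, -2) = -1
B (MIN): min(5, -1, -1, 9) = -1
F (MAX): max(0, -7) = 0
G (MAX): max(-4, -7, 8, 2) = 8
H (MAX): max(-1, -9) = -1
I (MAX): max(1, 4, -9) = 4
E (MIN): min(0, 8, -1, 4) = -1
K (MAX): max(9, 4, 5, -7) = 9
J (MIN): min(9, -1, 2) = -1
Root (MAX): max(-1, -1, -1) = -1

-1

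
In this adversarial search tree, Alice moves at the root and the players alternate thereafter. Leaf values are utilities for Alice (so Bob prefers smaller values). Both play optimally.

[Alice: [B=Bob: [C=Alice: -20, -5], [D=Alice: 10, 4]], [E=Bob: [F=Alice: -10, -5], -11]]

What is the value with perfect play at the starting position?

C (Alice): max(-20, -5) = -5
D (Alice): max(10, 4) = 10
B (Bob): min(-5, 10) = -5
F (Alice): max(-10, -5) = -5
E (Bob): min(-5, -11) = -11
Root (Alice): max(-5, -11) = -5

-5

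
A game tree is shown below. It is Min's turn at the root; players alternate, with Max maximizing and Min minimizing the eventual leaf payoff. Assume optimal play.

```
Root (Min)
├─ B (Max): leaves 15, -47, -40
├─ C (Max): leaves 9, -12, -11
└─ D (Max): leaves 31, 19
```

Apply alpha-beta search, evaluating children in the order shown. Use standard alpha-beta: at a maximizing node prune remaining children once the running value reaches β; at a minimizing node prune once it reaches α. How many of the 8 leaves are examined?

7

B [α=-∞,β=+∞]: v=15
C [α=-∞,β=15]: v=9
D [α=-∞,β=9]: v=31 after child 1 ≥ β → β-cutoff, skip 1
Root [α=-∞,β=+∞]: v=9
Leaves evaluated: 7 of 8.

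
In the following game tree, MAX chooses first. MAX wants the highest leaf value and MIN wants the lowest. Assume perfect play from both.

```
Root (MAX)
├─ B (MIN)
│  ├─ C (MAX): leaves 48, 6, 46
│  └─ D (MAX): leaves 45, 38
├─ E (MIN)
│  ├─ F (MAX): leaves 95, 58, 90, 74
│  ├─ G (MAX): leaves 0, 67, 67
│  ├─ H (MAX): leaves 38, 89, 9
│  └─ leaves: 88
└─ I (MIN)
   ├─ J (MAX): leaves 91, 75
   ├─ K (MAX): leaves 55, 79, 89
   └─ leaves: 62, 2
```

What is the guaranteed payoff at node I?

J: max(91, 75) = 91
K: max(55, 79, 89) = 89
I: min(91, 89, 62, 2) = 2

2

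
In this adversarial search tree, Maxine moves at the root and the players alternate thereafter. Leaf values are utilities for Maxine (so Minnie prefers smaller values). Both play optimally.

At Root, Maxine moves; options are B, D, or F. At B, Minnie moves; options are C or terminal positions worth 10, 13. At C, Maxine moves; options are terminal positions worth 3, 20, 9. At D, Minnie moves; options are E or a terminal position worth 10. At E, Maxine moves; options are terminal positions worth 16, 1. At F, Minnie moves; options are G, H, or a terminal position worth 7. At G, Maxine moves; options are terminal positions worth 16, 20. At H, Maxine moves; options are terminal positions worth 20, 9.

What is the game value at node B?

10

C: max(3, 20, 9) = 20
B: min(20, 10, 13) = 10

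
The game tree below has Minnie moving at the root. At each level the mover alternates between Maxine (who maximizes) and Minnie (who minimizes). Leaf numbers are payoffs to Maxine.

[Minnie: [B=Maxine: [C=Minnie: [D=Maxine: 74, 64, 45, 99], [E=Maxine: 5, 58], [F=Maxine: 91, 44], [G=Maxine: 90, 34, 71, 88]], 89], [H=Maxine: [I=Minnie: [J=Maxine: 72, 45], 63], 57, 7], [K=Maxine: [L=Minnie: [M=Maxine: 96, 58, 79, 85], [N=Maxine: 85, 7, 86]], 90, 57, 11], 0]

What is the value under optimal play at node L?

M: max(96, 58, 79, 85) = 96
N: max(85, 7, 86) = 86
L: min(96, 86) = 86

86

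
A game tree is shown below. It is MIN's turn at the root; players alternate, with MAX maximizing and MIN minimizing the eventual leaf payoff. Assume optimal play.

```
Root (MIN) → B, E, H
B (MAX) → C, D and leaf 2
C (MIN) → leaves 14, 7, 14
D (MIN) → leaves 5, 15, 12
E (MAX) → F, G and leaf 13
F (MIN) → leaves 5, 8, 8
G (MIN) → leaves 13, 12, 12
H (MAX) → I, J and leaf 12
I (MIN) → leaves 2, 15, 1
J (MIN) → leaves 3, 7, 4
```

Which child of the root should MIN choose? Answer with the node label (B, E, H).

C (MIN): min(14, 7, 14) = 7
D (MIN): min(5, 15, 12) = 5
B (MAX): max(7, 5, 2) = 7
F (MIN): min(5, 8, 8) = 5
G (MIN): min(13, 12, 12) = 12
E (MAX): max(5, 12, 13) = 13
I (MIN): min(2, 15, 1) = 1
J (MIN): min(3, 7, 4) = 3
H (MAX): max(1, 3, 12) = 12
Root (MIN): min(7, 13, 12) = 7
MIN picks the child with the lowest value: B (value 7).

B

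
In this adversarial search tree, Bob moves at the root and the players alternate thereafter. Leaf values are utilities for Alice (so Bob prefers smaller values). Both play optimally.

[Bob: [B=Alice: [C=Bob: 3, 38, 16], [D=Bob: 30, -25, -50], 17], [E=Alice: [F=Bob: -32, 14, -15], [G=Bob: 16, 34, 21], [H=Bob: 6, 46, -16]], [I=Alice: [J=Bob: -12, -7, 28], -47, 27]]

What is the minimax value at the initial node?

C (Bob): min(3, 38, 16) = 3
D (Bob): min(30, -25, -50) = -50
B (Alice): max(3, -50, 17) = 17
F (Bob): min(-32, 14, -15) = -32
G (Bob): min(16, 34, 21) = 16
H (Bob): min(6, 46, -16) = -16
E (Alice): max(-32, 16, -16) = 16
J (Bob): min(-12, -7, 28) = -12
I (Alice): max(-12, -47, 27) = 27
Root (Bob): min(17, 16, 27) = 16

16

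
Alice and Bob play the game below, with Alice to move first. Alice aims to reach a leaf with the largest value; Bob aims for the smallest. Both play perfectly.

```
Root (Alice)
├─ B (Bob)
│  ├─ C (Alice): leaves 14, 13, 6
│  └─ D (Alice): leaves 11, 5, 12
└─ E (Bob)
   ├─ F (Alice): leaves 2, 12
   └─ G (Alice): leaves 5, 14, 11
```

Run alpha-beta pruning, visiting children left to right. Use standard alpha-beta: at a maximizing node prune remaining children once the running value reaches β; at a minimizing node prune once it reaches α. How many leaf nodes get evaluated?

C [α=-∞,β=+∞]: v=14
D [α=-∞,β=14]: v=12
B [α=-∞,β=+∞]: v=12
F [α=12,β=+∞]: v=12
E [α=12,β=+∞]: v=12 after child 1 ≤ α → α-cutoff, skip 1
Root [α=-∞,β=+∞]: v=12
Leaves evaluated: 8 of 11.

8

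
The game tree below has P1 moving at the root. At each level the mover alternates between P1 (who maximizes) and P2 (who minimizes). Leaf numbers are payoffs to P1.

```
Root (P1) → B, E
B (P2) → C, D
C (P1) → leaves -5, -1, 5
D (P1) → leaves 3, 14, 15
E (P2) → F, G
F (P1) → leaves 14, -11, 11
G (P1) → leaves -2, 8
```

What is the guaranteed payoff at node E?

F: max(14, -11, 11) = 14
G: max(-2, 8) = 8
E: min(14, 8) = 8

8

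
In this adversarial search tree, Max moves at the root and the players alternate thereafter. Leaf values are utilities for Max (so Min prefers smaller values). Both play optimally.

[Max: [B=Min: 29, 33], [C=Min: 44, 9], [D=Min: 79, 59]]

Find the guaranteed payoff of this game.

B (Min): min(29, 33) = 29
C (Min): min(44, 9) = 9
D (Min): min(79, 59) = 59
Root (Max): max(29, 9, 59) = 59

59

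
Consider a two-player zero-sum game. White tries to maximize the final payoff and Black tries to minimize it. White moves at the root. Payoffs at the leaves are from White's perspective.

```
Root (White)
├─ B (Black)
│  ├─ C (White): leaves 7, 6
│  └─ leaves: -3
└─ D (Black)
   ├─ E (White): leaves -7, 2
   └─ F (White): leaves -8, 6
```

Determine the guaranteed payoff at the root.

2

C (White): max(7, 6) = 7
B (Black): min(7, -3) = -3
E (White): max(-7, 2) = 2
F (White): max(-8, 6) = 6
D (Black): min(2, 6) = 2
Root (White): max(-3, 2) = 2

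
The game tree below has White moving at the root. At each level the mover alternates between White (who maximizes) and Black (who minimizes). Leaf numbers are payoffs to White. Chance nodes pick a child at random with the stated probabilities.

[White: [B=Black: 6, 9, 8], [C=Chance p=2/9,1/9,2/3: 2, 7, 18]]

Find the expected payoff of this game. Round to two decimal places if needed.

13.22

B (Black): min(6, 9, 8) = 6
C (Chance): 2/9·2 + 1/9·7 + 2/3·18 = 13.22
Root (White): max(6, 13.22) = 13.22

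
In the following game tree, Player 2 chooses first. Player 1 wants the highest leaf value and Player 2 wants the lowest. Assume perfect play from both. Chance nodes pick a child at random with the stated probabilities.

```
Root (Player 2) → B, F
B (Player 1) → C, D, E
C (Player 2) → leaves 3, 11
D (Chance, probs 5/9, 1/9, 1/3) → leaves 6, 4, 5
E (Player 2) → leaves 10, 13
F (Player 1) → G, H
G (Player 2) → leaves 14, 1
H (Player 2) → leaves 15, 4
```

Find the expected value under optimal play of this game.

4

C (Player 2): min(3, 11) = 3
D (Chance): 5/9·6 + 1/9·4 + 1/3·5 = 5.44
E (Player 2): min(10, 13) = 10
B (Player 1): max(3, 5.44, 10) = 10
G (Player 2): min(14, 1) = 1
H (Player 2): min(15, 4) = 4
F (Player 1): max(1, 4) = 4
Root (Player 2): min(10, 4) = 4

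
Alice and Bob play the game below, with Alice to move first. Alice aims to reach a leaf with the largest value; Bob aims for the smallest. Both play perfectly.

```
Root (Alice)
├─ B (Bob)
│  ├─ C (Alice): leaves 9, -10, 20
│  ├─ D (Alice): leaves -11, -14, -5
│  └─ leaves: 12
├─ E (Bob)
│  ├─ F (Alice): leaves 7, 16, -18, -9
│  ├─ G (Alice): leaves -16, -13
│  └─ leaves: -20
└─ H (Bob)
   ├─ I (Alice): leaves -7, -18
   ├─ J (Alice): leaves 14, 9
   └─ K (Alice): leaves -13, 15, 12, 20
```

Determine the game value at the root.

C (Alice): max(9, -10, 20) = 20
D (Alice): max(-11, -14, -5) = -5
B (Bob): min(20, -5, 12) = -5
F (Alice): max(7, 16, -18, -9) = 16
G (Alice): max(-16, -13) = -13
E (Bob): min(16, -13, -20) = -20
I (Alice): max(-7, -18) = -7
J (Alice): max(14, 9) = 14
K (Alice): max(-13, 15, 12, 20) = 20
H (Bob): min(-7, 14, 20) = -7
Root (Alice): max(-5, -20, -7) = -5

-5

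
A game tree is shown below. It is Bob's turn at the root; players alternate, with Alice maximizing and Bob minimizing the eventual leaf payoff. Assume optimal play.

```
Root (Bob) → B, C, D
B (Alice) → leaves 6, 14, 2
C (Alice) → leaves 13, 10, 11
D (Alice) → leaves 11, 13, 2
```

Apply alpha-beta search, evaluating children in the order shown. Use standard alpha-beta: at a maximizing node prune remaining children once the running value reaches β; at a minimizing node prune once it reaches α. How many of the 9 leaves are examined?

8

B [α=-∞,β=+∞]: v=14
C [α=-∞,β=14]: v=13
D [α=-∞,β=13]: v=13 after child 2 ≥ β → β-cutoff, skip 1
Root [α=-∞,β=+∞]: v=13
Leaves evaluated: 8 of 9.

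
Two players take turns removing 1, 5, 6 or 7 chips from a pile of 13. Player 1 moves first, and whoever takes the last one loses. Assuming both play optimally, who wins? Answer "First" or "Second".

Second

Positions where the player to move wins (W) vs loses (L):
i:   0  1  2  3  4  5  6  7  8  9 10 11 12 13
     W  L  W  L  W  L  W  W  W  W  W  W  W  L
Position 13 is L, so the second player wins.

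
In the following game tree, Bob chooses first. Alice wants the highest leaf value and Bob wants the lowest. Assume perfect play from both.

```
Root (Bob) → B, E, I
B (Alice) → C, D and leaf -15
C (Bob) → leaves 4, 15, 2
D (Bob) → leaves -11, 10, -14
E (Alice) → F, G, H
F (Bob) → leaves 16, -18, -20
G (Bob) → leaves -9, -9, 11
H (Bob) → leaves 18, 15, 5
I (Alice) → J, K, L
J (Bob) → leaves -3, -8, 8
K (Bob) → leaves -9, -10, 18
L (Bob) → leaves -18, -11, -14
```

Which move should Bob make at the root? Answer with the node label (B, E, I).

C (Bob): min(4, 15, 2) = 2
D (Bob): min(-11, 10, -14) = -14
B (Alice): max(2, -14, -15) = 2
F (Bob): min(16, -18, -20) = -20
G (Bob): min(-9, -9, 11) = -9
H (Bob): min(18, 15, 5) = 5
E (Alice): max(-20, -9, 5) = 5
J (Bob): min(-3, -8, 8) = -8
K (Bob): min(-9, -10, 18) = -10
L (Bob): min(-18, -11, -14) = -18
I (Alice): max(-8, -10, -18) = -8
Root (Bob): min(2, 5, -8) = -8
Bob picks the child with the lowest value: I (value -8).

I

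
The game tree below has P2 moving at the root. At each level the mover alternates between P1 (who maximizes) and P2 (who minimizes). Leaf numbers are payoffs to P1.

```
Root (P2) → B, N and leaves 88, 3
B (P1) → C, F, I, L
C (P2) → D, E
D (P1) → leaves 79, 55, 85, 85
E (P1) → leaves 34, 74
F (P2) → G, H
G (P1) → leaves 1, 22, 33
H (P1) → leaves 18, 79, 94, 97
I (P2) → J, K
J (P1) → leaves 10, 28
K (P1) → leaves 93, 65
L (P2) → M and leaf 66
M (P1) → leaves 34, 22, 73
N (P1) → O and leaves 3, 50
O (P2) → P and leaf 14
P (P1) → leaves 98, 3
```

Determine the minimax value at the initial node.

D (P1): max(79, 55, 85, 85) = 85
E (P1): max(34, 74) = 74
C (P2): min(85, 74) = 74
G (P1): max(1, 22, 33) = 33
H (P1): max(18, 79, 94, 97) = 97
F (P2): min(33, 97) = 33
J (P1): max(10, 28) = 28
K (P1): max(93, 65) = 93
I (P2): min(28, 93) = 28
M (P1): max(34, 22, 73) = 73
L (P2): min(73, 66) = 66
B (P1): max(74, 33, 28, 66) = 74
P (P1): max(98, 3) = 98
O (P2): min(98, 14) = 14
N (P1): max(14, 3, 50) = 50
Root (P2): min(74, 50, 88, 3) = 3

3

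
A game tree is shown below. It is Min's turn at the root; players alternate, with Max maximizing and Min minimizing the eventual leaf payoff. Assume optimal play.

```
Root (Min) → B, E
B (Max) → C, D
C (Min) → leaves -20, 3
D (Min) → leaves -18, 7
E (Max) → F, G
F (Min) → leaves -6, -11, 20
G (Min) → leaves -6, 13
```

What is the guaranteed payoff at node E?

-6

F: min(-6, -11, 20) = -11
G: min(-6, 13) = -6
E: max(-11, -6) = -6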